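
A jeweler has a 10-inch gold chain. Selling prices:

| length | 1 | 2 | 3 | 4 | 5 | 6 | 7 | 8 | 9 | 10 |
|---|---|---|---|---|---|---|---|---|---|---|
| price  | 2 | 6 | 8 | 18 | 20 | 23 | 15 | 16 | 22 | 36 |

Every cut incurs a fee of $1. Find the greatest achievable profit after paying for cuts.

Build r[k] bottom-up: r[k] = max over allowed piece i of (p[i] + r[k−i]) − 1 per cut.
r[1] = 2
r[2] = 6
r[3] = 8
r[4] = 18
r[5] = 20
r[6] = 23  (first piece 2, then r[4]=18)
r[7] = 25  (first piece 2, then r[5]=20)
r[8] = 35  (first piece 4, then r[4]=18)
r[9] = 37  (first piece 4, then r[5]=20)
r[10] = 40  (first piece 2, then r[8]=35)
One optimal plan: pieces 4 + 4 + 2 (2 cuts) → $42 − $2 = $40.

40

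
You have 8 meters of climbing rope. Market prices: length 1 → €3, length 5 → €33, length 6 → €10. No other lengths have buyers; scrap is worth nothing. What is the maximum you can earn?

42

Let best[k] be the best obtainable value from length k. For each k, try every first piece i and keep the best of price[i] + best[k−i].
best[1] = 3
best[2] = 6  (first piece 1, then best[1]=3)
best[3] = 9  (first piece 1, then best[2]=6)
best[4] = 12  (first piece 1, then best[3]=9)
best[5] = 33
best[6] = 36  (first piece 1, then best[5]=33)
best[7] = 39  (first piece 1, then best[6]=36)
best[8] = 42  (first piece 1, then best[7]=39)
One optimal cutting: 5 + 1 + 1 + 1 → €42.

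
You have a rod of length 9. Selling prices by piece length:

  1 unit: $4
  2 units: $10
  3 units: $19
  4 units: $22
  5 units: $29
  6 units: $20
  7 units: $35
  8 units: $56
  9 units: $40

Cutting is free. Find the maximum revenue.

60

Build best[k] bottom-up: best[k] = max over allowed piece i of (p[i] + best[k−i]).
best[1] = 4
best[2] = 10
best[3] = 19
best[4] = 23  (first piece 1, then best[3]=19)
best[5] = 29  (first piece 2, then best[3]=19)
best[6] = 38  (first piece 3, then best[3]=19)
best[7] = 42  (first piece 1, then best[6]=38)
best[8] = 56
best[9] = 60  (first piece 1, then best[8]=56)
One optimal cutting: 8 + 1 → $56 + $4 = $60.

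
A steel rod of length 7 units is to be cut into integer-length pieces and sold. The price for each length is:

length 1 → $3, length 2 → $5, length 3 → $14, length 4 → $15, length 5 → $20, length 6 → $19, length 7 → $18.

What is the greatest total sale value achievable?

31

Consider every possible first cut. R[k] is the best of p[i]+R[k−i] over all sellable i≤k.
R[1] = 3
R[2] = max(3+3, 5+0) = 6
R[3] = max(3+6, 5+3, 14+0) = 14
R[4] = max(3+14, 5+6, 14+3, 15+0) = 17
R[5] = max(3+17, 5+14, 14+6, 15+3, 20+0) = 20
R[6] = max(3+20, 5+17, 14+14, 15+6, 20+3, 19+0) = 28
R[7] = max(3+28, 5+20, 14+17, …, 19+3, 18+0) = 31
One optimal cutting: 3 + 3 + 1 → $14 + $14 + $3 = $31.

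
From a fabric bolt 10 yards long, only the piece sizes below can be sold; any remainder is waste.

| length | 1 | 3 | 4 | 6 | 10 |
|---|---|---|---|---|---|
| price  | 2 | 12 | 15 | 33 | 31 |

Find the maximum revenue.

48

Consider every possible first cut. r[k] is the best of p[i]+r[k−i] over all sellable i≤k.
r[1] = 2
r[2] = 4  (first piece 1, then r[1]=2)
r[3] = max(2+4, 12+0) = 12
r[4] = max(2+12, 12+2, 15+0) = 15
r[5] = max(2+15, 12+4, 15+2) = 17
r[6] = max(2+17, 12+12, 15+4, 33+0) = 33
r[7] = max(2+33, 12+15, 15+12, 33+2) = 35
r[8] = max(2+35, 12+17, 15+15, 33+4) = 37
r[9] = max(2+37, 12+33, 15+17, 33+12) = 45
r[10] = max(2+45, 12+35, 15+33, 33+15, 31+0) = 48
One optimal cutting: 6 + 4 → $48.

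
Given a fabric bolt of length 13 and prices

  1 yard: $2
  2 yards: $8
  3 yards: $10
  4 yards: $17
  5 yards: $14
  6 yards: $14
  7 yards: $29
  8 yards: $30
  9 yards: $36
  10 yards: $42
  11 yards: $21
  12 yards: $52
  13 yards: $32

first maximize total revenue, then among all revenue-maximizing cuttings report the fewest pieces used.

2

Build r[k] bottom-up: r[k] = max over allowed piece i of (p[i] + r[k−i]).
r[1] = 2
r[2] = max(2+2, 8+0) = 8
r[3] = max(2+8, 8+2, 10+0) = 10
r[4] = max(2+10, 8+8, 10+2, 17+0) = 17
r[5] = max(2+17, 8+10, 10+8, 17+2, 14+0) = 19
r[6] = max(2+19, 8+17, 10+10, 17+8, 14+2, 14+0) = 25
r[7] = max(2+25, 8+19, 10+17, …, 14+2, 29+0) = 29
r[8] = max(2+29, 8+25, 10+19, …, 29+2, 30+0) = 34
r[9] = max(2+34, 8+29, 10+25, …, 30+2, 36+0) = 37
r[10] = max(2+37, 8+34, 10+29, …, 36+2, 42+0) = 42
r[11] = max(2+42, 8+37, 10+34, …, 42+2, 21+0) = 46
r[12] = max(2+46, 8+42, 10+37, …, 21+2, 52+0) = 52
r[13] = max(2+52, 8+46, 10+42, …, 52+2, 32+0) = 54
Maximum revenue is $54.
Now minimize piece count subject to staying optimal: for each k, pieces[k] = 1 + min over i with p[i]+r[k−i]=r[k] of pieces[k−i].
pieces[10] = 1
pieces[11] = 2
pieces[12] = 1
pieces[13] = 2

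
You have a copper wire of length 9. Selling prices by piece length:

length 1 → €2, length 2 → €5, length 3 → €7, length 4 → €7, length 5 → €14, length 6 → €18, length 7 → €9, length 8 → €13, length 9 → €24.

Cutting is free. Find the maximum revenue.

Consider every possible first cut. v[k] is the best of p[i]+v[k−i] over all sellable i≤k.
v[1] = 2
v[2] = max(2+2, 5+0) = 5
v[3] = max(2+5, 5+2, 7+0) = 7
v[4] = max(2+7, 5+5, 7+2, 7+0) = 10
v[5] = max(2+10, 5+7, 7+5, 7+2, 14+0) = 14
v[6] = max(2+14, 5+10, 7+7, 7+5, 14+2, 18+0) = 18
v[7] = max(2+18, 5+14, 7+10, …, 18+2, 9+0) = 20
v[8] = max(2+20, 5+18, 7+14, …, 9+2, 13+0) = 23
v[9] = max(2+23, 5+20, 7+18, …, 13+2, 24+0) = 25
One optimal cutting: 6 + 2 + 1 → €18 + €5 + €2 = €25.

25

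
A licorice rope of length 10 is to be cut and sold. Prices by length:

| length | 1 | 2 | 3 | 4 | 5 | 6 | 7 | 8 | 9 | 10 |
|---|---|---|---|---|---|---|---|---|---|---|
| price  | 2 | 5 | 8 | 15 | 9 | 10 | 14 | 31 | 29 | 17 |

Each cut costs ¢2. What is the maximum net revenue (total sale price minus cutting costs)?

34

Consider every possible first cut. r[k] is the best of p[i]+r[k−i] over all sellable i≤k, charging 2 whenever i<k.
r[1] = 2
r[2] = max(2+2-2, 5+0) = 5
r[3] = max(2+5-2, 5+2-2, 8+0) = 8
r[4] = max(2+8-2, 5+5-2, 8+2-2, 15+0) = 15
r[5] = max(2+15-2, 5+8-2, 8+5-2, 15+2-2, 9+0) = 15
r[6] = max(2+15-2, 5+15-2, 8+8-2, 15+5-2, 9+2-2, 10+0) = 18
r[7] = max(2+18-2, 5+15-2, 8+15-2, …, 10+2-2, 14+0) = 21
r[8] = max(2+21-2, 5+18-2, 8+15-2, …, 14+2-2, 31+0) = 31
r[9] = max(2+31-2, 5+21-2, 8+18-2, …, 31+2-2, 29+0) = 31
r[10] = max(2+31-2, 5+31-2, 8+21-2, …, 29+2-2, 17+0) = 34
One optimal plan: pieces 8 + 2 (1 cut) → ¢36 − ¢2 = ¢34.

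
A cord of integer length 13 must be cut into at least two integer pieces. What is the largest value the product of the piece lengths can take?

Let m[k] be the best product for length k (with at least one cut). For each first piece i, the rest contributes max(k−i, m[k−i]).
Small cases: m[2]=1, m[3]=2, m[4]=4, m[5]=6, m[6]=9.
m[7] = 2*max(5,6) = 2*6 = 12
m[8] = 2*max(6,9) = 2*9 = 18
m[9] = 3*max(6,9) = 3*9 = 27
m[10] = 2*max(8,18) = 2*18 = 36
m[11] = 2*max(9,27) = 2*27 = 54
m[12] = 3*max(9,27) = 3*27 = 81
m[13] = 2*max(11,54) = 2*54 = 108
One optimal split: 3 + 3 + 3 + 2 + 2; product 3*3*3*2*2 = 108.

108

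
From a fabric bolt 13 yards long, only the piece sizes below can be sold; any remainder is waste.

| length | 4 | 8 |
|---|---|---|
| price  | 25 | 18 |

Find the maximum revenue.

75

Consider every possible first cut. best[k] is the best of p[i]+best[k−i] over all sellable i≤k.
best[1] = 0
best[2] = 0
best[3] = 0
best[4] = 25
best[5] = 25
best[6] = 25
best[7] = 25
best[8] = max(25+25, 18+0) = 50
best[9] = max(25+25, 18+0) = 50
best[10] = max(25+25, 18+0) = 50
best[11] = max(25+25, 18+0) = 50
best[12] = max(25+50, 18+25) = 75
best[13] = max(25+50, 18+25) = 75
One optimal cutting: pieces 4 + 4 + 4 with 1 yard of scrap → $75.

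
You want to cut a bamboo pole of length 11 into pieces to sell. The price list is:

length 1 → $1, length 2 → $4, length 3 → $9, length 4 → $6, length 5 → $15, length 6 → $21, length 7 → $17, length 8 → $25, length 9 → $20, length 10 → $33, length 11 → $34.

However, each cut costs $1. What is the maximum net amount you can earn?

35

Build r[k] bottom-up: r[k] = max over allowed piece i of (p[i] + r[k−i]) − 1 per cut.
r[1] = 1
r[2] = max(1+1-1, 4+0) = 4
r[3] = max(1+4-1, 4+1-1, 9+0) = 9
r[4] = max(1+9-1, 4+4-1, 9+1-1, 6+0) = 9
r[5] = max(1+9-1, 4+9-1, 9+4-1, 6+1-1, 15+0) = 15
r[6] = max(1+15-1, 4+9-1, 9+9-1, 6+4-1, 15+1-1, 21+0) = 21
r[7] = max(1+21-1, 4+15-1, 9+9-1, …, 21+1-1, 17+0) = 21
r[8] = max(1+21-1, 4+21-1, 9+15-1, …, 17+1-1, 25+0) = 25
r[9] = max(1+25-1, 4+21-1, 9+21-1, …, 25+1-1, 20+0) = 29
r[10] = max(1+29-1, 4+25-1, 9+21-1, …, 20+1-1, 33+0) = 33
r[11] = max(1+33-1, 4+29-1, 9+25-1, …, 33+1-1, 34+0) = 35
One optimal plan: pieces 6 + 5 (1 cut) → $36 − $1 = $35.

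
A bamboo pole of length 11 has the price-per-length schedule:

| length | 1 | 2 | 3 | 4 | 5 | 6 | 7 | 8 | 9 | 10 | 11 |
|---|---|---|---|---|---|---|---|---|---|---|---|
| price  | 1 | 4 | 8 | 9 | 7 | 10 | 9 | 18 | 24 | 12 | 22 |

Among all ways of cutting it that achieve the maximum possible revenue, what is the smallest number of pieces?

Let r[k] be the best obtainable value from length k. For each k, try every first piece i and keep the best of price[i] + r[k−i].
r[1] = 1
r[2] = max(1+1, 4+0) = 4
r[3] = max(1+4, 4+1, 8+0) = 8
r[4] = max(1+8, 4+4, 8+1, 9+0) = 9
r[5] = max(1+9, 4+8, 8+4, 9+1, 7+0) = 12
r[6] = max(1+12, 4+9, 8+8, 9+4, 7+1, 10+0) = 16
r[7] = max(1+16, 4+12, 8+9, …, 10+1, 9+0) = 17
r[8] = max(1+17, 4+16, 8+12, …, 9+1, 18+0) = 20
r[9] = max(1+20, 4+17, 8+16, …, 18+1, 24+0) = 24
r[10] = max(1+24, 4+20, 8+17, …, 24+1, 12+0) = 25
r[11] = max(1+25, 4+24, 8+20, …, 12+1, 22+0) = 28
Maximum revenue is $28.
Now minimize piece count subject to staying optimal: for each k, pieces[k] = 1 + min over i with p[i]+r[k−i]=r[k] of pieces[k−i].
pieces[8] = 3
pieces[9] = 1
pieces[10] = 2
pieces[11] = 2

2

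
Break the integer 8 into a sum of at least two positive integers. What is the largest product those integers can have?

Fill P[k] for k=2..8: at each k try every first piece i and multiply by the better of (k−i) uncut or P[k−i].
P[2] = 1·max(1,0) = 1·1 = 1
P[3] = max(1·2, 2·1) = 2
P[4] = max(1·3, 2·2, 3·1) = 4
P[5] = max(1·4, 2·3, 3·2, 4·1) = 6
P[6] = max(1·6, 2·4, 3·3, 4·2, 5·1) = 9
P[7] = max(1·9, 2·6, 3·4, 4·3, 5·2, 6·1) = 12
P[8] = max(1·12, 2·9, 3·6, …, 6·2, 7·1) = 18
One optimal split: 3 + 3 + 2; product 3·3·2 = 18.

18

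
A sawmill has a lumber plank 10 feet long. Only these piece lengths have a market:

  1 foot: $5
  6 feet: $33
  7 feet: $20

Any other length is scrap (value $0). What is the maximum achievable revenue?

53

Let r[k] be the best obtainable value from length k. For each k, try every first piece i and keep the best of price[i] + r[k−i].
r[1] = 5
r[2] = 10  (first piece 1, then r[1]=5)
r[3] = 15  (first piece 1, then r[2]=10)
r[4] = 20  (first piece 1, then r[3]=15)
r[5] = 25  (first piece 1, then r[4]=20)
r[6] = max(5+25, 33+0) = 33
r[7] = max(5+33, 33+5, 20+0) = 38
r[8] = max(5+38, 33+10, 20+5) = 43
r[9] = max(5+43, 33+15, 20+10) = 48
r[10] = max(5+48, 33+20, 20+15) = 53
One optimal cutting: 6 + 1 + 1 + 1 + 1 → $53.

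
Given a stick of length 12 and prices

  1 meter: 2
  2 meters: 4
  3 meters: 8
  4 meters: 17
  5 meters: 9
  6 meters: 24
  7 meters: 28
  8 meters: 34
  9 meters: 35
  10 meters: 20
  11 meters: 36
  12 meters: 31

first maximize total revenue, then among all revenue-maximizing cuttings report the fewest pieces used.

Build r[k] bottom-up: r[k] = max over allowed piece i of (p[i] + r[k−i]).
r[1] = 2
r[2] = max(2+2, 4+0) = 4
r[3] = max(2+4, 4+2, 8+0) = 8
r[4] = max(2+8, 4+4, 8+2, 17+0) = 17
r[5] = max(2+17, 4+8, 8+4, 17+2, 9+0) = 19
r[6] = max(2+19, 4+17, 8+8, 17+4, 9+2, 24+0) = 24
r[7] = max(2+24, 4+19, 8+17, …, 24+2, 28+0) = 28
r[8] = max(2+28, 4+24, 8+19, …, 28+2, 34+0) = 34
r[9] = max(2+34, 4+28, 8+24, …, 34+2, 35+0) = 36
r[10] = max(2+36, 4+34, 8+28, …, 35+2, 20+0) = 41
r[11] = max(2+41, 4+36, 8+34, …, 20+2, 36+0) = 45
r[12] = max(2+45, 4+41, 8+36, …, 36+2, 31+0) = 51
Maximum revenue is 51.
Now minimize piece count subject to staying optimal: for each k, pieces[k] = 1 + min over i with p[i]+r[k−i]=r[k] of pieces[k−i].
pieces[9] = 2
pieces[10] = 2
pieces[11] = 2
pieces[12] = 2

2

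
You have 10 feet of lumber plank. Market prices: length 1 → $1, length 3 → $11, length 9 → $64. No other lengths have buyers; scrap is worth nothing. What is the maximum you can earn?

Let r[k] be the best obtainable value from length k. For each k, try every first piece i and keep the best of price[i] + r[k−i].
r[1] = 1
r[2] = 2  (first piece 1, then r[1]=1)
r[3] = 11
r[4] = 12  (first piece 1, then r[3]=11)
r[5] = 13  (first piece 1, then r[4]=12)
r[6] = 22  (first piece 3, then r[3]=11)
r[7] = 23  (first piece 1, then r[6]=22)
r[8] = 24  (first piece 1, then r[7]=23)
r[9] = 64
r[10] = 65  (first piece 1, then r[9]=64)
One optimal cutting: 9 + 1 → $65.

65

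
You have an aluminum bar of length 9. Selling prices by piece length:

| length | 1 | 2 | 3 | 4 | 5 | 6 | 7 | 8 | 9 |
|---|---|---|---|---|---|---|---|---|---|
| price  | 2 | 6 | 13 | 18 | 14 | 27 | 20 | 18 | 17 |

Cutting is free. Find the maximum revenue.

40

Consider every possible first cut. R[k] is the best of p[i]+R[k−i] over all sellable i≤k.
R[1] = 2
R[2] = 6
R[3] = 13
R[4] = 18
R[5] = 20  (first piece 1, then R[4]=18)
R[6] = 27
R[7] = 31  (first piece 3, then R[4]=18)
R[8] = 36  (first piece 4, then R[4]=18)
R[9] = 40  (first piece 3, then R[6]=27)
One optimal cutting: 6 + 3 → $27 + $13 = $40.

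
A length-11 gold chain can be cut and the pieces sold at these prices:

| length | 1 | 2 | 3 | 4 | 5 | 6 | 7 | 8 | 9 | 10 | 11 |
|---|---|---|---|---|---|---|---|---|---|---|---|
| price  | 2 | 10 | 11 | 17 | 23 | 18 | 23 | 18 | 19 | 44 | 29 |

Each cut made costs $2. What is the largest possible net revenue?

Build net[k] bottom-up: net[k] = max over allowed piece i of (p[i] + net[k−i]) − 2 per cut.
net[1] = 2
net[2] = 10
net[3] = 11
net[4] = 18  (first piece 2, then net[2]=10)
net[5] = 23
net[6] = 26  (first piece 2, then net[4]=18)
net[7] = 31  (first piece 2, then net[5]=23)
net[8] = 34  (first piece 2, then net[6]=26)
net[9] = 39  (first piece 2, then net[7]=31)
net[10] = 44  (first piece 5, then net[5]=23)
net[11] = 47  (first piece 2, then net[9]=39)
One optimal plan: pieces 5 + 2 + 2 + 2 (3 cuts) → $53 − $6 = $47.

47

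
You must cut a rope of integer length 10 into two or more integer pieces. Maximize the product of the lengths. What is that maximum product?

36

Fill P[k] for k=2..10: at each k try every first piece i and multiply by the better of (k−i) uncut or P[k−i].
P[2] = 1*max(1,0) = 1*1 = 1
P[3] = 1*max(2,1) = 1*2 = 2
P[4] = 2*max(2,1) = 2*2 = 4
P[5] = 2*max(3,2) = 2*3 = 6
P[6] = 3*max(3,2) = 3*3 = 9
P[7] = 2*max(5,6) = 2*6 = 12
P[8] = 2*max(6,9) = 2*9 = 18
P[9] = 3*max(6,9) = 3*9 = 27
P[10] = 2*max(8,18) = 2*18 = 36
One optimal split: 3 + 3 + 2 + 2; product 3*3*2*2 = 36.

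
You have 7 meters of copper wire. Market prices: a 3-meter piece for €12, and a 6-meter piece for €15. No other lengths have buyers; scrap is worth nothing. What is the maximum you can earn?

Let r[k] be the best obtainable value from length k. For each k, try every first piece i and keep the best of price[i] + r[k−i].
r[1] = 0
r[2] = 0
r[3] = 12
r[4] = 12
r[5] = 12
r[6] = 24  (first piece 3, then r[3]=12)
r[7] = 24
One optimal cutting: pieces 3 + 3 with 1 meter of scrap → €24.

24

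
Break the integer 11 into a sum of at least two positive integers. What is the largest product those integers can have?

Let m[k] be the best product for length k (with at least one cut). For each first piece i, the rest contributes max(k−i, m[k−i]).
m[2] = 1·max(1,0) = 1·1 = 1
m[3] = 1·max(2,1) = 1·2 = 2
m[4] = 2·max(2,1) = 2·2 = 4
m[5] = 2·max(3,2) = 2·3 = 6
m[6] = 3·max(3,2) = 3·3 = 9
m[7] = 2·max(5,6) = 2·6 = 12
m[8] = 2·max(6,9) = 2·9 = 18
m[9] = 3·max(6,9) = 3·9 = 27
m[10] = 2·max(8,18) = 2·18 = 36
m[11] = 2·max(9,27) = 2·27 = 54
One optimal split: 3 + 3 + 3 + 2; product 3·3·3·2 = 54.

54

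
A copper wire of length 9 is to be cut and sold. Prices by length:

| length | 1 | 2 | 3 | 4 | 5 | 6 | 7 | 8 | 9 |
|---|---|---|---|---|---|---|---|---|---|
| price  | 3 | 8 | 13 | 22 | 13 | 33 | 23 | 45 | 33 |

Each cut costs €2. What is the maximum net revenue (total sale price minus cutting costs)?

46

Consider every possible first cut. v[k] is the best of p[i]+v[k−i] over all sellable i≤k, charging 2 whenever i<k.
v[1] = 3
v[2] = max(3+3-2, 8+0) = 8
v[3] = max(3+8-2, 8+3-2, 13+0) = 13
v[4] = max(3+13-2, 8+8-2, 13+3-2, 22+0) = 22
v[5] = max(3+22-2, 8+13-2, 13+8-2, 22+3-2, 13+0) = 23
v[6] = max(3+23-2, 8+22-2, 13+13-2, 22+8-2, 13+3-2, 33+0) = 33
v[7] = max(3+33-2, 8+23-2, 13+22-2, …, 33+3-2, 23+0) = 34
v[8] = max(3+34-2, 8+33-2, 13+23-2, …, 23+3-2, 45+0) = 45
v[9] = max(3+45-2, 8+34-2, 13+33-2, …, 45+3-2, 33+0) = 46
One optimal plan: pieces 8 + 1 (1 cut) → €48 − €2 = €46.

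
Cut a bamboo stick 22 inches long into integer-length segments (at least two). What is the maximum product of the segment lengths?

2916

Define P[k] = max over 1≤i<k of i · max(k−i, P[k−i]); the inner max lets the remainder stay uncut if that's better.
P[2] = 1×max(1,0) = 1×1 = 1
P[3] = max(1×2, 2×1) = 2
P[4] = max(1×3, 2×2, 3×1) = 4
P[5] = max(1×4, 2×3, 3×2, 4×1) = 6
P[6] = max(1×6, 2×4, 3×3, 4×2, 5×1) = 9
P[7] = max(1×9, 2×6, 3×4, 4×3, 5×2, 6×1) = 12
P[8] = max(1×12, 2×9, 3×6, …, 6×2, 7×1) = 18
P[9] = max(1×18, 2×12, 3×9, …, 7×2, 8×1) = 27
P[10] = max(1×27, 2×18, 3×12, …, 8×2, 9×1) = 36
P[11] = max(1×36, 2×27, 3×18, …, 9×2, 10×1) = 54
P[12] = max(1×54, 2×36, 3×27, …, 10×2, 11×1) = 81
P[13] = max(1×81, 2×54, 3×36, …, 11×2, 12×1) = 108
P[14] = max(1×108, 2×81, 3×54, …, 12×2, 13×1) = 162
P[15] = max(1×162, 2×108, 3×81, …, 13×2, 14×1) = 243
P[16] = max(1×243, 2×162, 3×108, …, 14×2, 15×1) = 324
P[17] = max(1×324, 2×243, 3×162, …, 15×2, 16×1) = 486
P[18] = max(1×486, 2×324, 3×243, …, 16×2, 17×1) = 729
P[19] = max(1×729, 2×486, 3×324, …, 17×2, 18×1) = 972
P[20] = max(1×972, 2×729, 3×486, …, 18×2, 19×1) = 1458
P[21] = max(1×1458, 2×972, 3×729, …, 19×2, 20×1) = 2187
P[22] = max(1×2187, 2×1458, 3×972, …, 20×2, 21×1) = 2916
One optimal split: 3 + 3 + 3 + 3 + 3 + 3 + 2 + 2; product 3×3×3×3×3×3×2×2 = 2916.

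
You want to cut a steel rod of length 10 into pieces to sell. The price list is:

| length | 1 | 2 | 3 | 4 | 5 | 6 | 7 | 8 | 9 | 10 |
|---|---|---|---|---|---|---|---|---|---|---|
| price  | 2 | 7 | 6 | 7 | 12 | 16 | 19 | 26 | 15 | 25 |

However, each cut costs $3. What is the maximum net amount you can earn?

Let net[k] be the best obtainable value from length k. For each k, try every first piece i and keep the best of price[i] + net[k−i] minus the 3 cut fee when i<k.
net[1] = 2
net[2] = max(2+2-3, 7+0) = 7
net[3] = max(2+7-3, 7+2-3, 6+0) = 6
net[4] = max(2+6-3, 7+7-3, 6+2-3, 7+0) = 11
net[5] = max(2+11-3, 7+6-3, 6+7-3, 7+2-3, 12+0) = 12
net[6] = max(2+12-3, 7+11-3, 6+6-3, 7+7-3, 12+2-3, 16+0) = 16
net[7] = max(2+16-3, 7+12-3, 6+11-3, …, 16+2-3, 19+0) = 19
net[8] = max(2+19-3, 7+16-3, 6+12-3, …, 19+2-3, 26+0) = 26
net[9] = max(2+26-3, 7+19-3, 6+16-3, …, 26+2-3, 15+0) = 25
net[10] = max(2+25-3, 7+26-3, 6+19-3, …, 15+2-3, 25+0) = 30
One optimal plan: pieces 8 + 2 (1 cut) → $33 − $3 = $30.

30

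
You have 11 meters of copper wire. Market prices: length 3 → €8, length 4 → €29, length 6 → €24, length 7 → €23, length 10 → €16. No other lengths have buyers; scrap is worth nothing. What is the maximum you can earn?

Build r[k] bottom-up: r[k] = max over allowed piece i of (p[i] + r[k−i]).
r[1] = 0
r[2] = 0
r[3] = 8
r[4] = max(8+0, 29+0) = 29
r[5] = max(8+0, 29+0) = 29
r[6] = max(8+8, 29+0, 24+0) = 29
r[7] = max(8+29, 29+8, 24+0, 23+0) = 37
r[8] = max(8+29, 29+29, 24+0, 23+0) = 58
r[9] = max(8+29, 29+29, 24+8, 23+0) = 58
r[10] = max(8+37, 29+29, 24+29, 23+8, 16+0) = 58
r[11] = max(8+58, 29+37, 24+29, 23+29, 16+0) = 66
One optimal cutting: 4 + 4 + 3 → €66.

66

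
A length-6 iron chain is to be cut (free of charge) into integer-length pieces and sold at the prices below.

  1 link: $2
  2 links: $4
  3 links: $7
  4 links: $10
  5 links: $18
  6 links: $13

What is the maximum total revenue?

Let best[k] be the best obtainable value from length k. For each k, try every first piece i and keep the best of price[i] + best[k−i].
best[1] = 2
best[2] = max(2+2, 4+0) = 4
best[3] = max(2+4, 4+2, 7+0) = 7
best[4] = max(2+7, 4+4, 7+2, 10+0) = 10
best[5] = max(2+10, 4+7, 7+4, 10+2, 18+0) = 18
best[6] = max(2+18, 4+10, 7+7, 10+4, 18+2, 13+0) = 20
One optimal cutting: 5 + 1 → $18 + $2 = $20.

20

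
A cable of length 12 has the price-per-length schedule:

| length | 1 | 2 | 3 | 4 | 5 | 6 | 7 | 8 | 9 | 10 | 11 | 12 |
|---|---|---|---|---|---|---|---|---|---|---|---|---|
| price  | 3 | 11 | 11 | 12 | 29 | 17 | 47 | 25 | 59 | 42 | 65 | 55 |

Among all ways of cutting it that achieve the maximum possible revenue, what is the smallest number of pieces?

2

Build r[k] bottom-up: r[k] = max over allowed piece i of (p[i] + r[k−i]).
r[1] = 3
r[2] = max(3+3, 11+0) = 11
r[3] = max(3+11, 11+3, 11+0) = 14
r[4] = max(3+14, 11+11, 11+3, 12+0) = 22
r[5] = max(3+22, 11+14, 11+11, 12+3, 29+0) = 29
r[6] = max(3+29, 11+22, 11+14, 12+11, 29+3, 17+0) = 33
r[7] = max(3+33, 11+29, 11+22, …, 17+3, 47+0) = 47
r[8] = max(3+47, 11+33, 11+29, …, 47+3, 25+0) = 50
r[9] = max(3+50, 11+47, 11+33, …, 25+3, 59+0) = 59
r[10] = max(3+59, 11+50, 11+47, …, 59+3, 42+0) = 62
r[11] = max(3+62, 11+59, 11+50, …, 42+3, 65+0) = 70
r[12] = max(3+70, 11+62, 11+59, …, 65+3, 55+0) = 76
Maximum revenue is $76.
Now minimize piece count subject to staying optimal: for each k, pieces[k] = 1 + min over i with p[i]+r[k−i]=r[k] of pieces[k−i].
pieces[9] = 1
pieces[10] = 2
pieces[11] = 2
pieces[12] = 2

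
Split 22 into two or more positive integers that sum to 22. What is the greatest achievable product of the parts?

2916

Define f[k] = max over 1≤i<k of i · max(k−i, f[k−i]); the inner max lets the remainder stay uncut if that's better.
f[2] = 1×max(1,0) = 1×1 = 1
f[3] = max(1×2, 2×1) = 2
f[4] = max(1×3, 2×2, 3×1) = 4
f[5] = max(1×4, 2×3, 3×2, 4×1) = 6
f[6] = max(1×6, 2×4, 3×3, 4×2, 5×1) = 9
f[7] = max(1×9, 2×6, 3×4, 4×3, 5×2, 6×1) = 12
f[8] = max(1×12, 2×9, 3×6, …, 6×2, 7×1) = 18
f[9] = max(1×18, 2×12, 3×9, …, 7×2, 8×1) = 27
f[10] = max(1×27, 2×18, 3×12, …, 8×2, 9×1) = 36
f[11] = max(1×36, 2×27, 3×18, …, 9×2, 10×1) = 54
f[12] = max(1×54, 2×36, 3×27, …, 10×2, 11×1) = 81
f[13] = max(1×81, 2×54, 3×36, …, 11×2, 12×1) = 108
f[14] = max(1×108, 2×81, 3×54, …, 12×2, 13×1) = 162
f[15] = max(1×162, 2×108, 3×81, …, 13×2, 14×1) = 243
f[16] = max(1×243, 2×162, 3×108, …, 14×2, 15×1) = 324
f[17] = max(1×324, 2×243, 3×162, …, 15×2, 16×1) = 486
f[18] = max(1×486, 2×324, 3×243, …, 16×2, 17×1) = 729
f[19] = max(1×729, 2×486, 3×324, …, 17×2, 18×1) = 972
f[20] = max(1×972, 2×729, 3×486, …, 18×2, 19×1) = 1458
f[21] = max(1×1458, 2×972, 3×729, …, 19×2, 20×1) = 2187
f[22] = max(1×2187, 2×1458, 3×972, …, 20×2, 21×1) = 2916
One optimal split: 3 + 3 + 3 + 3 + 3 + 3 + 2 + 2; product 3×3×3×3×3×3×2×2 = 2916.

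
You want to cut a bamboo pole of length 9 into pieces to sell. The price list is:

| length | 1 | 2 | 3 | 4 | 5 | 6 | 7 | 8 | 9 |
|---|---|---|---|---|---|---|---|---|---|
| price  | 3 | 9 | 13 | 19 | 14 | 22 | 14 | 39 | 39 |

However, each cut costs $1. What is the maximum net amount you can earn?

41

Let r[k] be the best obtainable value from length k. For each k, try every first piece i and keep the best of price[i] + r[k−i] minus the 1 cut fee when i<k.
r[1] = 3
r[2] = max(3+3-1, 9+0) = 9
r[3] = max(3+9-1, 9+3-1, 13+0) = 13
r[4] = max(3+13-1, 9+9-1, 13+3-1, 19+0) = 19
r[5] = max(3+19-1, 9+13-1, 13+9-1, 19+3-1, 14+0) = 21
r[6] = max(3+21-1, 9+19-1, 13+13-1, 19+9-1, 14+3-1, 22+0) = 27
r[7] = max(3+27-1, 9+21-1, 13+19-1, …, 22+3-1, 14+0) = 31
r[8] = max(3+31-1, 9+27-1, 13+21-1, …, 14+3-1, 39+0) = 39
r[9] = max(3+39-1, 9+31-1, 13+27-1, …, 39+3-1, 39+0) = 41
One optimal plan: pieces 8 + 1 (1 cut) → $42 − $1 = $41.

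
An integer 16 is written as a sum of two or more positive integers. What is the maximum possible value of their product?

Define prod[k] = max over 1≤i<k of i · max(k−i, prod[k−i]); the inner max lets the remainder stay uncut if that's better.
Small cases: prod[2]=1, prod[3]=2, prod[4]=4, prod[5]=6, prod[6]=9, prod[7]=12, prod[8]=18.
prod[9] = 3*max(6,9) = 3*9 = 27
prod[10] = 2*max(8,18) = 2*18 = 36
prod[11] = 2*max(9,27) = 2*27 = 54
prod[12] = 3*max(9,27) = 3*27 = 81
prod[13] = 2*max(11,54) = 2*54 = 108
prod[14] = 2*max(12,81) = 2*81 = 162
prod[15] = 3*max(12,81) = 3*81 = 243
prod[16] = 2*max(14,162) = 2*162 = 324
One optimal split: 3 + 3 + 3 + 3 + 2 + 2; product 3*3*3*3*2*2 = 324.

324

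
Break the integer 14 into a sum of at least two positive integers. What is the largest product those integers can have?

Let m[k] be the best product for length k (with at least one cut). For each first piece i, the rest contributes max(k−i, m[k−i]).
m[2] = 1*max(1,0) = 1*1 = 1
m[3] = 1*max(2,1) = 1*2 = 2
m[4] = 2*max(2,1) = 2*2 = 4
m[5] = 2*max(3,2) = 2*3 = 6
m[6] = 3*max(3,2) = 3*3 = 9
m[7] = 2*max(5,6) = 2*6 = 12
m[8] = 2*max(6,9) = 2*9 = 18
m[9] = 3*max(6,9) = 3*9 = 27
m[10] = 2*max(8,18) = 2*18 = 36
m[11] = 2*max(9,27) = 2*27 = 54
m[12] = 3*max(9,27) = 3*27 = 81
m[13] = 2*max(11,54) = 2*54 = 108
m[14] = 2*max(12,81) = 2*81 = 162
One optimal split: 3 + 3 + 3 + 3 + 2; product 3*3*3*3*2 = 162.

162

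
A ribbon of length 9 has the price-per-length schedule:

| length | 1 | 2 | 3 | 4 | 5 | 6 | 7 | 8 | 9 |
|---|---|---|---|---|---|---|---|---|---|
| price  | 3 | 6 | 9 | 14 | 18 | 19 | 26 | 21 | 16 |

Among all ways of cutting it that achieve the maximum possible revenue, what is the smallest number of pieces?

2

Consider every possible first cut. r[k] is the best of p[i]+r[k−i] over all sellable i≤k.
r[1] = 3
r[2] = 6  (first piece 1, then r[1]=3)
r[3] = 9  (first piece 1, then r[2]=6)
r[4] = 14
r[5] = 18
r[6] = 21  (first piece 1, then r[5]=18)
r[7] = 26
r[8] = 29  (first piece 1, then r[7]=26)
r[9] = 32  (first piece 1, then r[8]=29)
Maximum revenue is ¢32.
Now minimize piece count subject to staying optimal: for each k, pieces[k] = 1 + min over i with p[i]+r[k−i]=r[k] of pieces[k−i].
pieces[6] = 2
pieces[7] = 1
pieces[8] = 2
pieces[9] = 2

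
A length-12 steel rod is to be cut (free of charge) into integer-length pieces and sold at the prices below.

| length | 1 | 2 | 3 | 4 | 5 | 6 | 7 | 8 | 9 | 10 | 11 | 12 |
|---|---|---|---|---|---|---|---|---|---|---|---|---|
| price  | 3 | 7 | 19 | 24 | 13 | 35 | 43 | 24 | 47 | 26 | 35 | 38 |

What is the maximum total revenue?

Build v[k] bottom-up: v[k] = max over allowed piece i of (p[i] + v[k−i]).
v[1] = 3
v[2] = 7
v[3] = 19
v[4] = 24
v[5] = 27  (first piece 1, then v[4]=24)
v[6] = 38  (first piece 3, then v[3]=19)
v[7] = 43  (first piece 3, then v[4]=24)
v[8] = 48  (first piece 4, then v[4]=24)
v[9] = 57  (first piece 3, then v[6]=38)
v[10] = 62  (first piece 3, then v[7]=43)
v[11] = 67  (first piece 3, then v[8]=48)
v[12] = 76  (first piece 3, then v[9]=57)
One optimal cutting: 3 + 3 + 3 + 3 → $19 + $19 + $19 + $19 = $76.

76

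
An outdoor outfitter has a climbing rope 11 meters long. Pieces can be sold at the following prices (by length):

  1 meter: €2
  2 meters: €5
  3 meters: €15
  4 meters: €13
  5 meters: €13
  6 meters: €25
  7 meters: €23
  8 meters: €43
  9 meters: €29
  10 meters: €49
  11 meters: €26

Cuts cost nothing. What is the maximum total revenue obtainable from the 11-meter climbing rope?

58

Build r[k] bottom-up: r[k] = max over allowed piece i of (p[i] + r[k−i]).
r[1] = 2
r[2] = max(2+2, 5+0) = 5
r[3] = max(2+5, 5+2, 15+0) = 15
r[4] = max(2+15, 5+5, 15+2, 13+0) = 17
r[5] = max(2+17, 5+15, 15+5, 13+2, 13+0) = 20
r[6] = max(2+20, 5+17, 15+15, 13+5, 13+2, 25+0) = 30
r[7] = max(2+30, 5+20, 15+17, …, 25+2, 23+0) = 32
r[8] = max(2+32, 5+30, 15+20, …, 23+2, 43+0) = 43
r[9] = max(2+43, 5+32, 15+30, …, 43+2, 29+0) = 45
r[10] = max(2+45, 5+43, 15+32, …, 29+2, 49+0) = 49
r[11] = max(2+49, 5+45, 15+43, …, 49+2, 26+0) = 58
One optimal cutting: 8 + 3 → €43 + €15 = €58.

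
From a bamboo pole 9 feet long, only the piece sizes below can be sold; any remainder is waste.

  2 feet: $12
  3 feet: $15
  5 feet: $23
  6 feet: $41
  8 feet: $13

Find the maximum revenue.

Consider every possible first cut. f[k] is the best of p[i]+f[k−i] over all sellable i≤k.
f[1] = 0
f[2] = 12
f[3] = max(12+0, 15+0) = 15
f[4] = max(12+12, 15+0) = 24
f[5] = max(12+15, 15+12, 23+0) = 27
f[6] = max(12+24, 15+15, 23+0, 41+0) = 41
f[7] = max(12+27, 15+24, 23+12, 41+0) = 41
f[8] = max(12+41, 15+27, 23+15, 41+12, 13+0) = 53
f[9] = max(12+41, 15+41, 23+24, 41+15, 13+0) = 56
One optimal cutting: 6 + 3 → $56.

56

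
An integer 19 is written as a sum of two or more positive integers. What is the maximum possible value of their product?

972

Let m[k] be the best product for length k (with at least one cut). For each first piece i, the rest contributes max(k−i, m[k−i]).
Small cases: m[2]=1, m[3]=2, m[4]=4, m[5]=6, m[6]=9, m[7]=12, m[8]=18, m[9]=27, m[10]=36, m[11]=54, m[12]=81, m[13]=108, m[14]=162.
m[15] = max(1×162, 2×108, 3×81, …, 13×2, 14×1) = 243
m[16] = max(1×243, 2×162, 3×108, …, 14×2, 15×1) = 324
m[17] = max(1×324, 2×243, 3×162, …, 15×2, 16×1) = 486
m[18] = max(1×486, 2×324, 3×243, …, 16×2, 17×1) = 729
m[19] = max(1×729, 2×486, 3×324, …, 17×2, 18×1) = 972
One optimal split: 3 + 3 + 3 + 3 + 3 + 2 + 2; product 3×3×3×3×3×2×2 = 972.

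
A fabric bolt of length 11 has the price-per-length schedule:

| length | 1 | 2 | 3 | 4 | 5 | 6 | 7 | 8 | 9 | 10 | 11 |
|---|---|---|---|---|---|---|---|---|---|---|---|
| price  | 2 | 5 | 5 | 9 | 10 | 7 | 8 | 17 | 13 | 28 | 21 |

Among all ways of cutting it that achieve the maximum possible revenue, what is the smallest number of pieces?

2

Let r[k] be the best obtainable value from length k. For each k, try every first piece i and keep the best of price[i] + r[k−i].
r[1] = 2
r[2] = max(2+2, 5+0) = 5
r[3] = max(2+5, 5+2, 5+0) = 7
r[4] = max(2+7, 5+5, 5+2, 9+0) = 10
r[5] = max(2+10, 5+7, 5+5, 9+2, 10+0) = 12
r[6] = max(2+12, 5+10, 5+7, 9+5, 10+2, 7+0) = 15
r[7] = max(2+15, 5+12, 5+10, …, 7+2, 8+0) = 17
r[8] = max(2+17, 5+15, 5+12, …, 8+2, 17+0) = 20
r[9] = max(2+20, 5+17, 5+15, …, 17+2, 13+0) = 22
r[10] = max(2+22, 5+20, 5+17, …, 13+2, 28+0) = 28
r[11] = max(2+28, 5+22, 5+20, …, 28+2, 21+0) = 30
Maximum revenue is $30.
Now minimize piece count subject to staying optimal: for each k, pieces[k] = 1 + min over i with p[i]+r[k−i]=r[k] of pieces[k−i].
pieces[8] = 4
pieces[9] = 5
pieces[10] = 1
pieces[11] = 2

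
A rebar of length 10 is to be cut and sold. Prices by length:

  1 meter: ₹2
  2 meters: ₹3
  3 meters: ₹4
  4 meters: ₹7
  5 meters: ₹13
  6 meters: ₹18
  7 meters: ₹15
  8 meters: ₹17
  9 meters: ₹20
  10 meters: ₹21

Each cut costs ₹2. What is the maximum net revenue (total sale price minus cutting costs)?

24

Consider every possible first cut. v[k] is the best of p[i]+v[k−i] over all sellable i≤k, charging 2 whenever i<k.
v[1] = 2
v[2] = max(2+2-2, 3+0) = 3
v[3] = max(2+3-2, 3+2-2, 4+0) = 4
v[4] = max(2+4-2, 3+3-2, 4+2-2, 7+0) = 7
v[5] = max(2+7-2, 3+4-2, 4+3-2, 7+2-2, 13+0) = 13
v[6] = max(2+13-2, 3+7-2, 4+4-2, 7+3-2, 13+2-2, 18+0) = 18
v[7] = max(2+18-2, 3+13-2, 4+7-2, …, 18+2-2, 15+0) = 18
v[8] = max(2+18-2, 3+18-2, 4+13-2, …, 15+2-2, 17+0) = 19
v[9] = max(2+19-2, 3+18-2, 4+18-2, …, 17+2-2, 20+0) = 20
v[10] = max(2+20-2, 3+19-2, 4+18-2, …, 20+2-2, 21+0) = 24
One optimal plan: pieces 5 + 5 (1 cut) → ₹26 − ₹2 = ₹24.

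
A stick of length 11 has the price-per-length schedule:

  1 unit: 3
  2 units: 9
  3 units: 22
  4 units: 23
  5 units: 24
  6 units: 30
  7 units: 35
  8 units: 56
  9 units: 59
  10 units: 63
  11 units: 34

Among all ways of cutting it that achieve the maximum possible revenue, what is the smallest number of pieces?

2

Consider every possible first cut. r[k] is the best of p[i]+r[k−i] over all sellable i≤k.
r[1] = 3
r[2] = max(3+3, 9+0) = 9
r[3] = max(3+9, 9+3, 22+0) = 22
r[4] = max(3+22, 9+9, 22+3, 23+0) = 25
r[5] = max(3+25, 9+22, 22+9, 23+3, 24+0) = 31
r[6] = max(3+31, 9+25, 22+22, 23+9, 24+3, 30+0) = 44
r[7] = max(3+44, 9+31, 22+25, …, 30+3, 35+0) = 47
r[8] = max(3+47, 9+44, 22+31, …, 35+3, 56+0) = 56
r[9] = max(3+56, 9+47, 22+44, …, 56+3, 59+0) = 66
r[10] = max(3+66, 9+56, 22+47, …, 59+3, 63+0) = 69
r[11] = max(3+69, 9+66, 22+56, …, 63+3, 34+0) = 78
Maximum revenue is 78.
Now minimize piece count subject to staying optimal: for each k, pieces[k] = 1 + min over i with p[i]+r[k−i]=r[k] of pieces[k−i].
pieces[8] = 1
pieces[9] = 3
pieces[10] = 4
pieces[11] = 2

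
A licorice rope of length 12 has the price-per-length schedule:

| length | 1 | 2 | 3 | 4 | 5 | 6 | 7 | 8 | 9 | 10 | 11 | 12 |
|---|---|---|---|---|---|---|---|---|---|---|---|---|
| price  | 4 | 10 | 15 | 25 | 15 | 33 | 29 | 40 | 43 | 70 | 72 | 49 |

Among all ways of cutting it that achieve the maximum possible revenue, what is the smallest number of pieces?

2

Consider every possible first cut. r[k] is the best of p[i]+r[k−i] over all sellable i≤k.
r[1] = 4
r[2] = max(4+4, 10+0) = 10
r[3] = max(4+10, 10+4, 15+0) = 15
r[4] = max(4+15, 10+10, 15+4, 25+0) = 25
r[5] = max(4+25, 10+15, 15+10, 25+4, 15+0) = 29
r[6] = max(4+29, 10+25, 15+15, 25+10, 15+4, 33+0) = 35
r[7] = max(4+35, 10+29, 15+25, …, 33+4, 29+0) = 40
r[8] = max(4+40, 10+35, 15+29, …, 29+4, 40+0) = 50
r[9] = max(4+50, 10+40, 15+35, …, 40+4, 43+0) = 54
r[10] = max(4+54, 10+50, 15+40, …, 43+4, 70+0) = 70
r[11] = max(4+70, 10+54, 15+50, …, 70+4, 72+0) = 74
r[12] = max(4+74, 10+70, 15+54, …, 72+4, 49+0) = 80
Maximum revenue is ¢80.
Now minimize piece count subject to staying optimal: for each k, pieces[k] = 1 + min over i with p[i]+r[k−i]=r[k] of pieces[k−i].
pieces[9] = 3
pieces[10] = 1
pieces[11] = 2
pieces[12] = 2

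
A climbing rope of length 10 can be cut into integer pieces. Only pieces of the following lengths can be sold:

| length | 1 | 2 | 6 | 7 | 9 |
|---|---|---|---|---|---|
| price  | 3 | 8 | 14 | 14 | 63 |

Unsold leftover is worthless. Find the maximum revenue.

Consider every possible first cut. f[k] is the best of p[i]+f[k−i] over all sellable i≤k.
f[1] = 3
f[2] = max(3+3, 8+0) = 8
f[3] = max(3+8, 8+3) = 11
f[4] = max(3+11, 8+8) = 16
f[5] = max(3+16, 8+11) = 19
f[6] = max(3+19, 8+16, 14+0) = 24
f[7] = max(3+24, 8+19, 14+3, 14+0) = 27
f[8] = max(3+27, 8+24, 14+8, 14+3) = 32
f[9] = max(3+32, 8+27, 14+11, 14+8, 63+0) = 63
f[10] = max(3+63, 8+32, 14+16, 14+11, 63+3) = 66
One optimal cutting: 9 + 1 → €66.

66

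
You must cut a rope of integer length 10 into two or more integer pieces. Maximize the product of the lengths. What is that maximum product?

36

Let m[k] be the best product for length k (with at least one cut). For each first piece i, the rest contributes max(k−i, m[k−i]).
m[2] = 1·max(1,0) = 1·1 = 1
m[3] = 1·max(2,1) = 1·2 = 2
m[4] = 2·max(2,1) = 2·2 = 4
m[5] = 2·max(3,2) = 2·3 = 6
m[6] = 3·max(3,2) = 3·3 = 9
m[7] = 2·max(5,6) = 2·6 = 12
m[8] = 2·max(6,9) = 2·9 = 18
m[9] = 3·max(6,9) = 3·9 = 27
m[10] = 2·max(8,18) = 2·18 = 36
One optimal split: 3 + 3 + 2 + 2; product 3·3·2·2 = 36.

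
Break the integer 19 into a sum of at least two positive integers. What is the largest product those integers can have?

Let P[k] be the best product for length k (with at least one cut). For each first piece i, the rest contributes max(k−i, P[k−i]).
Small cases: P[2]=1, P[3]=2, P[4]=4, P[5]=6, P[6]=9, P[7]=12, P[8]=18, P[9]=27, P[10]=36, P[11]=54, P[12]=81.
P[13] = max(1*81, 2*54, 3*36, …, 11*2, 12*1) = 108
P[14] = max(1*108, 2*81, 3*54, …, 12*2, 13*1) = 162
P[15] = max(1*162, 2*108, 3*81, …, 13*2, 14*1) = 243
P[16] = max(1*243, 2*162, 3*108, …, 14*2, 15*1) = 324
P[17] = max(1*324, 2*243, 3*162, …, 15*2, 16*1) = 486
P[18] = max(1*486, 2*324, 3*243, …, 16*2, 17*1) = 729
P[19] = max(1*729, 2*486, 3*324, …, 17*2, 18*1) = 972
One optimal split: 3 + 3 + 3 + 3 + 3 + 2 + 2; product 3*3*3*3*3*2*2 = 972.

972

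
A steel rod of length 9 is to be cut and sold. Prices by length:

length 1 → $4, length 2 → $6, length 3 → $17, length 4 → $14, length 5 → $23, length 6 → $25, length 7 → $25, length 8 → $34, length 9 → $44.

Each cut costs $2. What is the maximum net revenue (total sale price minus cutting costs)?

Build v[k] bottom-up: v[k] = max over allowed piece i of (p[i] + v[k−i]) − 2 per cut.
v[1] = 4
v[2] = max(4+4-2, 6+0) = 6
v[3] = max(4+6-2, 6+4-2, 17+0) = 17
v[4] = max(4+17-2, 6+6-2, 17+4-2, 14+0) = 19
v[5] = max(4+19-2, 6+17-2, 17+6-2, 14+4-2, 23+0) = 23
v[6] = max(4+23-2, 6+19-2, 17+17-2, 14+6-2, 23+4-2, 25+0) = 32
v[7] = max(4+32-2, 6+23-2, 17+19-2, …, 25+4-2, 25+0) = 34
v[8] = max(4+34-2, 6+32-2, 17+23-2, …, 25+4-2, 34+0) = 38
v[9] = max(4+38-2, 6+34-2, 17+32-2, …, 34+4-2, 44+0) = 47
One optimal plan: pieces 3 + 3 + 3 (2 cuts) → $51 − $4 = $47.

47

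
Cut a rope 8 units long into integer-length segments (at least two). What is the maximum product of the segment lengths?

Let P[k] be the best product for length k (with at least one cut). For each first piece i, the rest contributes max(k−i, P[k−i]).
P[2] = 1×max(1,0) = 1×1 = 1
P[3] = 1×max(2,1) = 1×2 = 2
P[4] = 2×max(2,1) = 2×2 = 4
P[5] = 2×max(3,2) = 2×3 = 6
P[6] = 3×max(3,2) = 3×3 = 9
P[7] = 2×max(5,6) = 2×6 = 12
P[8] = 2×max(6,9) = 2×9 = 18
One optimal split: 3 + 3 + 2; product 3×3×2 = 18.

18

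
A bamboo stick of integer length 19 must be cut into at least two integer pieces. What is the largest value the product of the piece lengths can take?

972

Let g[k] be the best product for length k (with at least one cut). For each first piece i, the rest contributes max(k−i, g[k−i]).
Small cases: g[2]=1, g[3]=2, g[4]=4, g[5]=6, g[6]=9, g[7]=12, g[8]=18, g[9]=27, g[10]=36, g[11]=54, g[12]=81, g[13]=108, g[14]=162.
g[15] = 3*max(12,81) = 3*81 = 243
g[16] = 2*max(14,162) = 2*162 = 324
g[17] = 2*max(15,243) = 2*243 = 486
g[18] = 3*max(15,243) = 3*243 = 729
g[19] = 2*max(17,486) = 2*486 = 972
One optimal split: 3 + 3 + 3 + 3 + 3 + 2 + 2; product 3*3*3*3*3*2*2 = 972.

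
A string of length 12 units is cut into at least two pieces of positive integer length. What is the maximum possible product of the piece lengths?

Let P[k] be the best product for length k (with at least one cut). For each first piece i, the rest contributes max(k−i, P[k−i]).
P[2] = 1×max(1,0) = 1×1 = 1
P[3] = 1×max(2,1) = 1×2 = 2
P[4] = 2×max(2,1) = 2×2 = 4
P[5] = 2×max(3,2) = 2×3 = 6
P[6] = 3×max(3,2) = 3×3 = 9
P[7] = 2×max(5,6) = 2×6 = 12
P[8] = 2×max(6,9) = 2×9 = 18
P[9] = 3×max(6,9) = 3×9 = 27
P[10] = 2×max(8,18) = 2×18 = 36
P[11] = 2×max(9,27) = 2×27 = 54
P[12] = 3×max(9,27) = 3×27 = 81
One optimal split: 3 + 3 + 3 + 3; product 3×3×3×3 = 81.

81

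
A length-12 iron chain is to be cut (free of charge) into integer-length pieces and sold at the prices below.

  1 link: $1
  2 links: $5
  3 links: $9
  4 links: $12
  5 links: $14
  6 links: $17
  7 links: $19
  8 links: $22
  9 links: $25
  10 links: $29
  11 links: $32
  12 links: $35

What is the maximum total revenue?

Let best[k] be the best obtainable value from length k. For each k, try every first piece i and keep the best of price[i] + best[k−i].
best[1] = 1
best[2] = 5
best[3] = 9
best[4] = 12
best[5] = 14  (first piece 2, then best[3]=9)
best[6] = 18  (first piece 3, then best[3]=9)
best[7] = 21  (first piece 3, then best[4]=12)
best[8] = 24  (first piece 4, then best[4]=12)
best[9] = 27  (first piece 3, then best[6]=18)
best[10] = 30  (first piece 3, then best[7]=21)
best[11] = 33  (first piece 3, then best[8]=24)
best[12] = 36  (first piece 3, then best[9]=27)
One optimal cutting: 3 + 3 + 3 + 3 → $9 + $9 + $9 + $9 = $36.

36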